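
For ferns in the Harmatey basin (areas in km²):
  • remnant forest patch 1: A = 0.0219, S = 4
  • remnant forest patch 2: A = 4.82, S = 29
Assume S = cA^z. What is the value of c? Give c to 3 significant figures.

z = ln(S₂/S₁) / ln(A₂/A₁) = ln(29/4) / ln(4.82/0.0219) = 1.9810 / 5.3940 = 0.3673
c = S₁ / A₁^z = 4 / 0.0219^0.3673 = 4 / 0.2458 = 16.28

16.3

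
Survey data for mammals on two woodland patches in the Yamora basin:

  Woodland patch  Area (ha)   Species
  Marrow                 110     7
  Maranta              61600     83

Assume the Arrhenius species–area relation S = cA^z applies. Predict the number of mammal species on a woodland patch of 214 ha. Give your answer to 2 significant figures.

z = ln(83/7) / ln(61600/110) = 2.4729 / 6.3279 = 0.3908
c = 7 / 110^0.3908 = 7 / 6.277 = 1.115
S₃ = 1.115 × 214^0.3908 = 1.115 × 8.142 ≈ 9.079

9.1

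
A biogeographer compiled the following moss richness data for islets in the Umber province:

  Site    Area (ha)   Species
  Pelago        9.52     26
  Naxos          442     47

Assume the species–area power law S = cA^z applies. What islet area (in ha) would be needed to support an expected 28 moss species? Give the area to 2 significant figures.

15 ha

z = ln(47/26) / ln(442/9.52) = 0.5921 / 3.8379 = 0.1543
c = 26 / 9.52^0.1543 = 26 / 1.416 = 18.37
A = (28/18.37)^(1/0.1543) ⇒ ln A = ln(1.525)/0.1543 = 2.7338
A = e^2.7338 ≈ 15.39 ha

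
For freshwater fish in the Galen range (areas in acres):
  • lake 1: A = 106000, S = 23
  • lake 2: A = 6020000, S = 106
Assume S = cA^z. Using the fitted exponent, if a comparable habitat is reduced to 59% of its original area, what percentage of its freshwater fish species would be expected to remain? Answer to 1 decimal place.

z = ln(106/23) / ln(6020000/106000) = 1.5279 / 4.0394 = 0.3783
S_new/S_old = (A_new/A_old)^z = 0.59^0.3783 = exp(0.3783 × -0.5276) = 0.8191

81.9%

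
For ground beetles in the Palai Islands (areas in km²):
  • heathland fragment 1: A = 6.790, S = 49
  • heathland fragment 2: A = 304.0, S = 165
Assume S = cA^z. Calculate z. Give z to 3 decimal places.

Taking logs: ln S = ln c + z ln A, so z = (ln S₂ − ln S₁)/(ln A₂ − ln A₁).
z = ln(165/49) / ln(304/6.79) = ln(3.367) / ln(44.77) = 1.2141 / 3.8016 = 0.3194

0.319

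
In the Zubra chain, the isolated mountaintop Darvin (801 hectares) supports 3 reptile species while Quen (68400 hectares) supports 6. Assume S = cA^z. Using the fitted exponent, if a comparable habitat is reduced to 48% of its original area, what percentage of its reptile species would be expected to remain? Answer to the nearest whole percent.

z = ln(6/3) / ln(68400/801) = 0.6931 / 4.4473 = 0.1559
S_new/S_old = (A_new/A_old)^z = 0.48^0.1559 = exp(0.1559 × -0.7340) = 0.8919

89%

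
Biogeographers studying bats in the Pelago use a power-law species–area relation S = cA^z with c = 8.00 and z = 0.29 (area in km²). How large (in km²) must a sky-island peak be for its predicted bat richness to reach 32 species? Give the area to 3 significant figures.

32 = 8 × A^0.29  ⇒  A^0.29 = 32/8 = 4
ln A = ln(4) / 0.29 = 1.3863 / 0.29 = 4.7803
A = e^4.7803 ≈ 119.1 km²

119 km²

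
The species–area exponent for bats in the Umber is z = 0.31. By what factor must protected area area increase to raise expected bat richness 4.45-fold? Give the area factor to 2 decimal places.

123.45

(A₂/A₁)^0.31 = 4.45, so A₂/A₁ = 4.45^(1/0.31) = 4.45^3.226
ln(A₂/A₁) = ln 4.45 / 0.31 = 1.4929 / 0.31 = 4.8158
A₂/A₁ = e^4.8158 ≈ 123.4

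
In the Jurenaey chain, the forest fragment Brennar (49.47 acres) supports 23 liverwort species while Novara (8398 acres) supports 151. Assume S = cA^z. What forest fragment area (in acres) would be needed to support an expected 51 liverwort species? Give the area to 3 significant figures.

434 acres

z = ln(151/23) / ln(8398/49.47) = 1.8818 / 5.1344 = 0.3665
c = 23 / 49.47^0.3665 = 23 / 4.178 = 5.505
A = (51/5.505)^(1/0.3665) ⇒ ln A = ln(9.265)/0.3665 = 6.0741
A = e^6.0741 ≈ 434.5 acres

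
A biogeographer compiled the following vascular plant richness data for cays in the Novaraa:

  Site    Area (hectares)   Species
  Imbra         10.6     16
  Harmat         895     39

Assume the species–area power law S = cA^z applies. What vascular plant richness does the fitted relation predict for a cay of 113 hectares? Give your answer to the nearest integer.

26

z = ln(39/16) / ln(895/10.6) = 0.8910 / 4.4360 = 0.2009
c = 16 / 10.6^0.2009 = 16 / 1.607 = 9.958
S₃ = 9.958 × 113^0.2009 = 9.958 × 2.584 ≈ 25.74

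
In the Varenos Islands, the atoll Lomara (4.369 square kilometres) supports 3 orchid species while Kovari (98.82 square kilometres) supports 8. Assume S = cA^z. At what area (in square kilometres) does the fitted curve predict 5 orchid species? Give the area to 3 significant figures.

z = ln(8/3) / ln(98.82/4.369) = 0.9808 / 3.1188 = 0.3145
c = 3 / 4.369^0.3145 = 3 / 1.59 = 1.887
A = (5/1.887)^(1/0.3145) ⇒ ln A = ln(2.65)/0.3145 = 3.0988
A = e^3.0988 ≈ 22.17 square kilometres

22.2 square kilometres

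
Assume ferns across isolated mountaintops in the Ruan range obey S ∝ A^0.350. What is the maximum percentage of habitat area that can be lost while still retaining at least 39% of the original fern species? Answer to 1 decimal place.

Need (A_new/A_old)^0.35 = 0.39, so A_new/A_old = 0.39^(1/0.35) = 0.39^2.857
ln(A_new/A_old) = ln 0.39 / 0.35 = -0.9416 / 0.35 = -2.6903
A_new/A_old = e^-2.6903 ≈ 0.06786
Fraction that can be lost = 1 − 0.06786 = 0.9321

93.2%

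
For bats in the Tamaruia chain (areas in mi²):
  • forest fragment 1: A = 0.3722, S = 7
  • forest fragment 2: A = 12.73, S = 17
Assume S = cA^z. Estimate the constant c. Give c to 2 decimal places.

z = ln(S₂/S₁) / ln(A₂/A₁) = ln(17/7) / ln(12.73/0.3722) = 0.8873 / 3.5323 = 0.2512
c = S₁ / A₁^z = 7 / 0.3722^0.2512 = 7 / 0.7802 = 8.973

8.97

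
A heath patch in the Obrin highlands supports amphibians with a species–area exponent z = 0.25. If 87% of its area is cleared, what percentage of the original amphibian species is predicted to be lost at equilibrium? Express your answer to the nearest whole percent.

40%

S_new/S_old = (A_new/A_old)^z = 0.13^0.25
= exp(0.25 × ln 0.13) = exp(0.25 × -2.0402) = exp(-0.5101) ≈ 0.6005
Fraction lost = 1 − 0.6005 = 0.3995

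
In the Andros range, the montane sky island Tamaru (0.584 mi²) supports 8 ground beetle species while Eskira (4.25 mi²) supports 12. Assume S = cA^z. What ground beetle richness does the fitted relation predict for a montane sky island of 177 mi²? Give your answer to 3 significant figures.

z = ln(12/8) / ln(4.25/0.584) = 0.4055 / 1.9848 = 0.2043
c = 8 / 0.584^0.2043 = 8 / 0.8959 = 8.929
S₃ = 8.929 × 177^0.2043 = 8.929 × 2.879 ≈ 25.71

25.7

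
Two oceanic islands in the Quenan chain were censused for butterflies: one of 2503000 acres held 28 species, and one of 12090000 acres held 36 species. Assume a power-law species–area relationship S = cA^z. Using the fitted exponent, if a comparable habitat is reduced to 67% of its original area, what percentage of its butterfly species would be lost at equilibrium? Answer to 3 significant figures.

z = ln(36/28) / ln(12090000/2503000) = 0.2513 / 1.5749 = 0.1596
S_new/S_old = (A_new/A_old)^z = 0.67^0.1596 = exp(0.1596 × -0.4005) = 0.9381
Fraction lost = 1 − 0.9381 = 0.06191

6.19%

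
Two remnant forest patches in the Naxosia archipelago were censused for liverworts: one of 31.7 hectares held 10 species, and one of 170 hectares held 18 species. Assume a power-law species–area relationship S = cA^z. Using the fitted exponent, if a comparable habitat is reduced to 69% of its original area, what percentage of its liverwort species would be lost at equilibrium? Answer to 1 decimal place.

z = ln(18/10) / ln(170/31.7) = 0.5878 / 1.6795 = 0.3500
S_new/S_old = (A_new/A_old)^z = 0.69^0.3500 = exp(0.3500 × -0.3711) = 0.8782
Fraction lost = 1 − 0.8782 = 0.1218

12.2%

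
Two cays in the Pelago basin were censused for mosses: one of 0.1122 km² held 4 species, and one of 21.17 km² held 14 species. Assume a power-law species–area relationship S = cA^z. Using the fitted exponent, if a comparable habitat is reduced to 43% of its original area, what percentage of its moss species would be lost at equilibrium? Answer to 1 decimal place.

z = ln(14/4) / ln(21.17/0.1122) = 1.2528 / 5.2401 = 0.2391
S_new/S_old = (A_new/A_old)^z = 0.43^0.2391 = exp(0.2391 × -0.8440) = 0.8173
Fraction lost = 1 − 0.8173 = 0.1827

18.3%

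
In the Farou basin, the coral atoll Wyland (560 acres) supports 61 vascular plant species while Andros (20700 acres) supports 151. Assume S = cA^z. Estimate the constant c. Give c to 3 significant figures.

12.5

z = ln(S₂/S₁) / ln(A₂/A₁) = ln(151/61) / ln(20700/560) = 0.9064 / 3.6100 = 0.2511
c = S₁ / A₁^z = 61 / 560^0.2511 = 61 / 4.898 = 12.45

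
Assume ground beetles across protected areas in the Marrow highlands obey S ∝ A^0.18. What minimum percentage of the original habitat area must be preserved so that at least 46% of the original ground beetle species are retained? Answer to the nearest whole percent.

Need (A_new/A_old)^0.18 = 0.46, so A_new/A_old = 0.46^(1/0.18) = 0.46^5.556
ln(A_new/A_old) = ln 0.46 / 0.18 = -0.7765 / 0.18 = -4.3140
A_new/A_old = e^-4.3140 ≈ 0.01338

1%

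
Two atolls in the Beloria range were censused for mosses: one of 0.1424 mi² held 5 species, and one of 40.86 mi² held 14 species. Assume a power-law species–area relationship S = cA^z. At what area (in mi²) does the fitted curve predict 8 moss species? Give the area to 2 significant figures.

z = ln(14/5) / ln(40.86/0.1424) = 1.0296 / 5.6593 = 0.1819
c = 5 / 0.1424^0.1819 = 5 / 0.7014 = 7.128
A = (8/7.128)^(1/0.1819) ⇒ ln A = ln(1.122)/0.1819 = 0.6342
A = e^0.6342 ≈ 1.886 mi²

1.9 mi²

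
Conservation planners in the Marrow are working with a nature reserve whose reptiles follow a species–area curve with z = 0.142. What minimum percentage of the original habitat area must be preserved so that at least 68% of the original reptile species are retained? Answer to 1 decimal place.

6.6%

Need (A_new/A_old)^0.142 = 0.68, so A_new/A_old = 0.68^(1/0.142) = 0.68^7.042
ln(A_new/A_old) = ln 0.68 / 0.142 = -0.3857 / 0.142 = -2.7159
A_new/A_old = e^-2.7159 ≈ 0.06614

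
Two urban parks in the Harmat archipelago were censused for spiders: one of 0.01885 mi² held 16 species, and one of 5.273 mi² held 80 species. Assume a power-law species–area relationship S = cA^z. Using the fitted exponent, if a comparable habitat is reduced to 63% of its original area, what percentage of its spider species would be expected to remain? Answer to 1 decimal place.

z = ln(80/16) / ln(5.273/0.01885) = 1.6094 / 5.6338 = 0.2857
S_new/S_old = (A_new/A_old)^z = 0.63^0.2857 = exp(0.2857 × -0.4620) = 0.8763

87.6%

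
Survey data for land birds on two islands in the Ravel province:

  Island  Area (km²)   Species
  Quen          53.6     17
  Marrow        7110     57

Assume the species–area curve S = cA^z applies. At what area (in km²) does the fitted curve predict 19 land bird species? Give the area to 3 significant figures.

84.0 km²

z = ln(57/17) / ln(7110/53.6) = 1.2098 / 4.8877 = 0.2475
c = 17 / 53.6^0.2475 = 17 / 2.679 = 6.345
A = (19/6.345)^(1/0.2475) ⇒ ln A = ln(2.994)/0.2475 = 4.4309
A = e^4.4309 ≈ 84.01 km²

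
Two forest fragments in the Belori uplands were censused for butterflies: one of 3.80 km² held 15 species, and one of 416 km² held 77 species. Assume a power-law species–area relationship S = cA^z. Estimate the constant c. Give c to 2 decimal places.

z = ln(S₂/S₁) / ln(A₂/A₁) = ln(77/15) / ln(416/3.8) = 1.6358 / 4.6957 = 0.3484
c = S₁ / A₁^z = 15 / 3.8^0.3484 = 15 / 1.592 = 9.422

9.42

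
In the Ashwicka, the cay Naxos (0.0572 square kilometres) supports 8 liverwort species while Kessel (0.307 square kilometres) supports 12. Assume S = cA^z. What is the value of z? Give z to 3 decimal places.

0.241

Taking logs: ln S = ln c + z ln A, so z = (ln S₂ − ln S₁)/(ln A₂ − ln A₁).
z = ln(12/8) / ln(0.307/0.0572) = ln(1.5) / ln(5.367) = 0.4055 / 1.6803 = 0.2413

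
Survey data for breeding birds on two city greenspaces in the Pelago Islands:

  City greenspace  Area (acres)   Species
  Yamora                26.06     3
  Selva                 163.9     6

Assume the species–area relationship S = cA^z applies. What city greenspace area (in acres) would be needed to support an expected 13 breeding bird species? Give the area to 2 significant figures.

1300 acres

z = ln(6/3) / ln(163.9/26.06) = 0.6931 / 1.8389 = 0.3769
c = 3 / 26.06^0.3769 = 3 / 3.418 = 0.8778
A = (13/0.8778)^(1/0.3769) ⇒ ln A = ln(14.81)/0.3769 = 7.1505
A = e^7.1505 ≈ 1275 acres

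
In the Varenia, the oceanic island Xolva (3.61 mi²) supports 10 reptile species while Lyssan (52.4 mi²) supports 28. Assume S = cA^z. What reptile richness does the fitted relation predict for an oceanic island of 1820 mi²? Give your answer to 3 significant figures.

z = ln(28/10) / ln(52.4/3.61) = 1.0296 / 2.6752 = 0.3849
c = 10 / 3.61^0.3849 = 10 / 1.639 = 6.101
S₃ = 6.101 × 1820^0.3849 = 6.101 × 17.98 ≈ 109.7

110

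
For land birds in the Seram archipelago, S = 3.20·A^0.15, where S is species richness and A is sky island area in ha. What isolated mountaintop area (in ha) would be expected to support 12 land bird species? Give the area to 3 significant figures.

12 = 3.2 × A^0.15  ⇒  A^0.15 = 12/3.2 = 3.75
ln A = ln(3.75) / 0.15 = 1.3218 / 0.15 = 8.8117
A = e^8.8117 ≈ 6712 ha

6710 ha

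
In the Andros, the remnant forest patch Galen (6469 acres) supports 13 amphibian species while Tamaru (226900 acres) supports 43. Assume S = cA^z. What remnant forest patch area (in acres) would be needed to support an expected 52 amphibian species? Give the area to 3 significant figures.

399000 acres

z = ln(43/13) / ln(226900/6469) = 1.1963 / 3.5575 = 0.3363
c = 13 / 6469^0.3363 = 13 / 19.12 = 0.68
A = (52/0.68)^(1/0.3363) ⇒ ln A = ln(76.47)/0.3363 = 12.8974
A = e^12.8974 ≈ 399284 acres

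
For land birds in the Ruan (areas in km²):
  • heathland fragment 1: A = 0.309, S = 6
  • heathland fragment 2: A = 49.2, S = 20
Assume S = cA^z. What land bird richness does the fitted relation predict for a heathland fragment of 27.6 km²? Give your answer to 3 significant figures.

17.4

z = ln(20/6) / ln(49.2/0.309) = 1.2040 / 5.0703 = 0.2375
c = 6 / 0.309^0.2375 = 6 / 0.7566 = 7.93
S₃ = 7.93 × 27.6^0.2375 = 7.93 × 2.199 ≈ 17.43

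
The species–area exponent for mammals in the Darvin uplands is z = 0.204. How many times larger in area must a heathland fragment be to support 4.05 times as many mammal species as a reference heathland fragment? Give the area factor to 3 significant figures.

(A₂/A₁)^0.204 = 4.05, so A₂/A₁ = 4.05^(1/0.204) = 4.05^4.902
ln(A₂/A₁) = ln 4.05 / 0.204 = 1.3987 / 0.204 = 6.8565
A₂/A₁ = e^6.8565 ≈ 950

950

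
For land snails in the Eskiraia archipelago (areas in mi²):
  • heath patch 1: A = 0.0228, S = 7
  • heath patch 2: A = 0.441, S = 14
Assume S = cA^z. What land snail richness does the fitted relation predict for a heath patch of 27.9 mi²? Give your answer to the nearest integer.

z = ln(14/7) / ln(0.441/0.0228) = 0.6931 / 2.9623 = 0.2340
c = 7 / 0.0228^0.2340 = 7 / 0.4128 = 16.96
S₃ = 16.96 × 27.9^0.2340 = 16.96 × 2.179 ≈ 36.95

37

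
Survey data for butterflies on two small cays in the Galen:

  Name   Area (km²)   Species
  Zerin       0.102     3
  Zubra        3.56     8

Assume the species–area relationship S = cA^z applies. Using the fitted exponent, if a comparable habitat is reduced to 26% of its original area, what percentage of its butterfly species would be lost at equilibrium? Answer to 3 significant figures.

31.1%

z = ln(8/3) / ln(3.56/0.102) = 0.9808 / 3.5525 = 0.2761
S_new/S_old = (A_new/A_old)^z = 0.26^0.2761 = exp(0.2761 × -1.3471) = 0.6894
Fraction lost = 1 − 0.6894 = 0.3106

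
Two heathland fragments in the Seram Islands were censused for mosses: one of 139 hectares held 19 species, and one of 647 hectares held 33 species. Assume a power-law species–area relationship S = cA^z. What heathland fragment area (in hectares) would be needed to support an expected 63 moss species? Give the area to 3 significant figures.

3920 hectares

z = ln(33/19) / ln(647/139) = 0.5521 / 1.5379 = 0.3590
c = 19 / 139^0.3590 = 19 / 5.879 = 3.232
A = (63/3.232)^(1/0.3590) ⇒ ln A = ln(19.49)/0.3590 = 8.2736
A = e^8.2736 ≈ 3919 hectares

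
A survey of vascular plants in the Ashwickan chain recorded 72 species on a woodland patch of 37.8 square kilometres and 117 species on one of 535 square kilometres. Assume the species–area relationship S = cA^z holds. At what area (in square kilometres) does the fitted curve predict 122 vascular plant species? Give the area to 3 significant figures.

672 square kilometres

z = ln(117/72) / ln(535/37.8) = 0.4855 / 2.6500 = 0.1832
c = 72 / 37.8^0.1832 = 72 / 1.945 = 37.01
A = (122/37.01)^(1/0.1832) ⇒ ln A = ln(3.296)/0.1832 = 6.5107
A = e^6.5107 ≈ 672.3 square kilometres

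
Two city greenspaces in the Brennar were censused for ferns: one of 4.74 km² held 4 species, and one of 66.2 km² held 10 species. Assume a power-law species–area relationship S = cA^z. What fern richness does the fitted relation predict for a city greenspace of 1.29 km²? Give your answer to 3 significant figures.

2.54

z = ln(10/4) / ln(66.2/4.74) = 0.9163 / 2.6366 = 0.3475
c = 4 / 4.74^0.3475 = 4 / 1.717 = 2.329
S₃ = 2.329 × 1.29^0.3475 = 2.329 × 1.093 ≈ 2.545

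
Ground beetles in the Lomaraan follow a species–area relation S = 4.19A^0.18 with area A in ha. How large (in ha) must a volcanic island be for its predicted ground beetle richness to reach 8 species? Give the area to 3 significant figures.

8 = 4.19 × A^0.18  ⇒  A^0.18 = 8/4.19 = 1.909
ln A = ln(1.909) / 0.18 = 0.6467 / 0.18 = 3.5930
A = e^3.5930 ≈ 36.34 ha

36.3 ha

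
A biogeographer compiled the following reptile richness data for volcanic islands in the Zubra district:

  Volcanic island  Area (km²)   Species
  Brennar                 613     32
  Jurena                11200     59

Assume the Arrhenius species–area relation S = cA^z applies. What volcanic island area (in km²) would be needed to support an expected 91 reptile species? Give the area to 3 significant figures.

z = ln(59/32) / ln(11200/613) = 0.6118 / 2.9053 = 0.2106
c = 32 / 613^0.2106 = 32 / 3.864 = 8.283
A = (91/8.283)^(1/0.2106) ⇒ ln A = ln(10.99)/0.2106 = 11.3814
A = e^11.3814 ≈ 87677 km²

87700 km²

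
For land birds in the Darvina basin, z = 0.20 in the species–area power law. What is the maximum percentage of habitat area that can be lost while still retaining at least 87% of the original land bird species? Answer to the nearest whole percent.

Need (A_new/A_old)^0.2 = 0.87, so A_new/A_old = 0.87^(1/0.2) = 0.87^5
ln(A_new/A_old) = ln 0.87 / 0.2 = -0.1393 / 0.2 = -0.6963
A_new/A_old = e^-0.6963 ≈ 0.4984
Fraction that can be lost = 1 − 0.4984 = 0.5016

50%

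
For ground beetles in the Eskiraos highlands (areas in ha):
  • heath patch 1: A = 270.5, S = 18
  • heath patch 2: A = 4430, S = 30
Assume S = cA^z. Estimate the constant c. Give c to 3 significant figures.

z = ln(S₂/S₁) / ln(A₂/A₁) = ln(30/18) / ln(4430/270.5) = 0.5108 / 2.7959 = 0.1827
c = S₁ / A₁^z = 18 / 270.5^0.1827 = 18 / 2.782 = 6.47

6.47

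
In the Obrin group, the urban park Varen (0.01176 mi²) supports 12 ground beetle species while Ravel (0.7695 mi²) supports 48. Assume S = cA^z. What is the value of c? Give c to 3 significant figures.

52.4

z = ln(S₂/S₁) / ln(A₂/A₁) = ln(48/12) / ln(0.7695/0.01176) = 1.3863 / 4.1810 = 0.3316
c = S₁ / A₁^z = 12 / 0.01176^0.3316 = 12 / 0.2292 = 52.36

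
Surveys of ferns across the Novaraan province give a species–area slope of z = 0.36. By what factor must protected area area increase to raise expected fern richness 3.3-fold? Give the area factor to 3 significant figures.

27.6

(A₂/A₁)^0.36 = 3.3, so A₂/A₁ = 3.3^(1/0.36) = 3.3^2.778
ln(A₂/A₁) = ln 3.3 / 0.36 = 1.1939 / 0.36 = 3.3165
A₂/A₁ = e^3.3165 ≈ 27.56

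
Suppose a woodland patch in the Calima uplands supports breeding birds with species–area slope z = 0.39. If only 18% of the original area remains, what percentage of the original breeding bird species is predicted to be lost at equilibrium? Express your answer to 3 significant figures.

S_new/S_old = (A_new/A_old)^z = 0.18^0.39
= exp(0.39 × ln 0.18) = exp(0.39 × -1.7148) = exp(-0.6688) ≈ 0.5123
Fraction lost = 1 − 0.5123 = 0.4877

48.8%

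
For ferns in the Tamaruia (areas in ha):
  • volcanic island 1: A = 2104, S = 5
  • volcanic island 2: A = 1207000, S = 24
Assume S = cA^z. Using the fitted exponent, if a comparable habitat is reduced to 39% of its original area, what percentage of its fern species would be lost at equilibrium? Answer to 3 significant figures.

z = ln(24/5) / ln(1207000/2104) = 1.5686 / 6.3521 = 0.2469
S_new/S_old = (A_new/A_old)^z = 0.39^0.2469 = exp(0.2469 × -0.9416) = 0.7925
Fraction lost = 1 − 0.7925 = 0.2075

20.7%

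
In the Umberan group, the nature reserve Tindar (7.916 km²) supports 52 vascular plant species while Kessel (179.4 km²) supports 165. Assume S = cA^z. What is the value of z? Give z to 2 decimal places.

0.37

Taking logs: ln S = ln c + z ln A, so z = (ln S₂ − ln S₁)/(ln A₂ − ln A₁).
z = ln(165/52) / ln(179.4/7.916) = ln(3.173) / ln(22.66) = 1.1547 / 3.1207 = 0.3700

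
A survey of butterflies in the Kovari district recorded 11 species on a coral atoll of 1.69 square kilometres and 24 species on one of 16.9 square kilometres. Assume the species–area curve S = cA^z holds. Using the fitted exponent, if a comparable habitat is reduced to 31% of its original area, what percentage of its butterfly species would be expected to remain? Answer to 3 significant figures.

67.2%

z = ln(24/11) / ln(16.9/1.69) = 0.7802 / 2.3026 = 0.3388
S_new/S_old = (A_new/A_old)^z = 0.31^0.3388 = exp(0.3388 × -1.1712) = 0.6725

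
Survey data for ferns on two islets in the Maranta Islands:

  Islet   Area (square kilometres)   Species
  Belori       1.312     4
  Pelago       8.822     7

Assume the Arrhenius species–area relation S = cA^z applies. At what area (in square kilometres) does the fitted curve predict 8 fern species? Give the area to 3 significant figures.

z = ln(7/4) / ln(8.822/1.312) = 0.5596 / 1.9057 = 0.2937
c = 4 / 1.312^0.2937 = 4 / 1.083 = 3.693
A = (8/3.693)^(1/0.2937) ⇒ ln A = ln(2.166)/0.2937 = 2.6320
A = e^2.6320 ≈ 13.9 square kilometres

13.9 square kilometres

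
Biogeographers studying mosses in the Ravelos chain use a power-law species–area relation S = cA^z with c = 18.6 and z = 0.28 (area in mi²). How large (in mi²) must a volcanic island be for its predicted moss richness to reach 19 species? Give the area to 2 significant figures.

19 = 18.6 × A^0.28  ⇒  A^0.28 = 19/18.6 = 1.022
ln A = ln(1.022) / 0.28 = 0.0213 / 0.28 = 0.0760
A = e^0.0760 ≈ 1.079 mi²

1.1 mi²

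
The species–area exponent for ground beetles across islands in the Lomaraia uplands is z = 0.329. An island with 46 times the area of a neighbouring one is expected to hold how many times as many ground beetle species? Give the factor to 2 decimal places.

S₂/S₁ = (A₂/A₁)^z = 46^0.329
ln(S₂/S₁) = 0.329 × ln 46 = 0.329 × 3.8286 = 1.2596
S₂/S₁ = e^1.2596 ≈ 3.524

3.52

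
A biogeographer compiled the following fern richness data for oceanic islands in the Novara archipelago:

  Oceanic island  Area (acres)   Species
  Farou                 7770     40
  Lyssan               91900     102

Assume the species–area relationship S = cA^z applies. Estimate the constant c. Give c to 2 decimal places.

z = ln(S₂/S₁) / ln(A₂/A₁) = ln(102/40) / ln(91900/7770) = 0.9361 / 2.4704 = 0.3789
c = S₁ / A₁^z = 40 / 7770^0.3789 = 40 / 29.8 = 1.342

1.34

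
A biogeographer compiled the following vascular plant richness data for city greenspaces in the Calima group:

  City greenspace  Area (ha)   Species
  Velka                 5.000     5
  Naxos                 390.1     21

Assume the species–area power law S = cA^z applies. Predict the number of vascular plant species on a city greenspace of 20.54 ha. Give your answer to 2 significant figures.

8.0

z = ln(21/5) / ln(390.1/5) = 1.4351 / 4.3570 = 0.3294
c = 5 / 5^0.3294 = 5 / 1.699 = 2.943
S₃ = 2.943 × 20.54^0.3294 = 2.943 × 2.706 ≈ 7.963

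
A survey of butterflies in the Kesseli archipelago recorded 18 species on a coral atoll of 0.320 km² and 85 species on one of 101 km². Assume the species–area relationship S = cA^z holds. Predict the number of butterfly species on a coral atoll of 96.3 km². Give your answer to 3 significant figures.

z = ln(85/18) / ln(101/0.32) = 1.5523 / 5.7546 = 0.2697
c = 18 / 0.32^0.2697 = 18 / 0.7354 = 24.48
S₃ = 24.48 × 96.3^0.2697 = 24.48 × 3.428 ≈ 83.91

83.9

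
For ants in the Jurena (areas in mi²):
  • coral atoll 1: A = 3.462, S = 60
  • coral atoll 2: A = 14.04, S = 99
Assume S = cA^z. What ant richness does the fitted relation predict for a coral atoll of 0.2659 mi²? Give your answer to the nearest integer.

24

z = ln(99/60) / ln(14.04/3.462) = 0.5008 / 1.4001 = 0.3577
c = 60 / 3.462^0.3577 = 60 / 1.559 = 38.48
S₃ = 38.48 × 0.2659^0.3577 = 38.48 × 0.6226 ≈ 23.96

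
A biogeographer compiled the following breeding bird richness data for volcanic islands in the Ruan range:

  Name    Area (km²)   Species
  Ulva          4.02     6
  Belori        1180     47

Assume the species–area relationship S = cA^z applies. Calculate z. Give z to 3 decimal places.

0.362

Taking logs: ln S = ln c + z ln A, so z = (ln S₂ − ln S₁)/(ln A₂ − ln A₁).
z = ln(47/6) / ln(1180/4.02) = ln(7.833) / ln(293.5) = 2.0584 / 5.6820 = 0.3623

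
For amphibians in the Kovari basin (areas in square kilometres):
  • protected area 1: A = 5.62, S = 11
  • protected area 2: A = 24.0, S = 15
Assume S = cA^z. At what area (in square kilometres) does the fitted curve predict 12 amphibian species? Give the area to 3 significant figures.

z = ln(15/11) / ln(24/5.62) = 0.3102 / 1.4517 = 0.2136
c = 11 / 5.62^0.2136 = 11 / 1.446 = 7.607
A = (12/7.607)^(1/0.2136) ⇒ ln A = ln(1.577)/0.2136 = 2.1336
A = e^2.1336 ≈ 8.445 square kilometres

8.45 square kilometres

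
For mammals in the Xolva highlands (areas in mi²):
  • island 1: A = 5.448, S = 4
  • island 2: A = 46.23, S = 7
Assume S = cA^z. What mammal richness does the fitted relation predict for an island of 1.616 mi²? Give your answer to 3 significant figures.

z = ln(7/4) / ln(46.23/5.448) = 0.5596 / 2.1384 = 0.2617
c = 4 / 5.448^0.2617 = 4 / 1.558 = 2.567
S₃ = 2.567 × 1.616^0.2617 = 2.567 × 1.134 ≈ 2.91

2.91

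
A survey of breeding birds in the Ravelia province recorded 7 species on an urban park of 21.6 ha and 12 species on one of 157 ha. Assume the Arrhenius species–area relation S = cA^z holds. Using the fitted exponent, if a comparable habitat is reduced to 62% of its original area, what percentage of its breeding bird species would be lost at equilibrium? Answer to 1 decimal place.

z = ln(12/7) / ln(157/21.6) = 0.5390 / 1.9836 = 0.2717
S_new/S_old = (A_new/A_old)^z = 0.62^0.2717 = exp(0.2717 × -0.4780) = 0.8782
Fraction lost = 1 − 0.8782 = 0.1218

12.2%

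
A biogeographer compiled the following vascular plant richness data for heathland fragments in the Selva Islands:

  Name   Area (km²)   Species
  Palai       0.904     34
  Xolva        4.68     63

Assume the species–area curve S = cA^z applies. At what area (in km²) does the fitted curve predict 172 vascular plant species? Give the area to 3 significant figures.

z = ln(63/34) / ln(4.68/0.904) = 0.6168 / 1.6442 = 0.3751
c = 34 / 0.904^0.3751 = 34 / 0.9628 = 35.31
A = (172/35.31)^(1/0.3751) ⇒ ln A = ln(4.871)/0.3751 = 4.2208
A = e^4.2208 ≈ 68.09 km²

68.1 km²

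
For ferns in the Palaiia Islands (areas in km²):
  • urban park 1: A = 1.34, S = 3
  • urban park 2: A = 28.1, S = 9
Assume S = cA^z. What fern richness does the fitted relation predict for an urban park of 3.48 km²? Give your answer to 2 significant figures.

4.2

z = ln(9/3) / ln(28.1/1.34) = 1.0986 / 3.0431 = 0.3610
c = 3 / 1.34^0.3610 = 3 / 1.111 = 2.699
S₃ = 2.699 × 3.48^0.3610 = 2.699 × 1.569 ≈ 4.234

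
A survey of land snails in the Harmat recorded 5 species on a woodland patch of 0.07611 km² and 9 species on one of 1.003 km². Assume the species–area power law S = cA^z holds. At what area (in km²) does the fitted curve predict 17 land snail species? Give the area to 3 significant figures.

16.3 km²

z = ln(9/5) / ln(1.003/0.07611) = 0.5878 / 2.5786 = 0.2280
c = 5 / 0.07611^0.2280 = 5 / 0.5559 = 8.994
A = (17/8.994)^(1/0.2280) ⇒ ln A = ln(1.89)/0.2280 = 2.7930
A = e^2.7930 ≈ 16.33 km²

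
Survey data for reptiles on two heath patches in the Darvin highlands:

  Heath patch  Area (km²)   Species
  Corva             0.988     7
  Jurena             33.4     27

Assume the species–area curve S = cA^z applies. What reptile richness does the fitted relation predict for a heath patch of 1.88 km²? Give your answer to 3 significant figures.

8.96

z = ln(27/7) / ln(33.4/0.988) = 1.3499 / 3.5206 = 0.3834
c = 7 / 0.988^0.3834 = 7 / 0.9954 = 7.032
S₃ = 7.032 × 1.88^0.3834 = 7.032 × 1.274 ≈ 8.958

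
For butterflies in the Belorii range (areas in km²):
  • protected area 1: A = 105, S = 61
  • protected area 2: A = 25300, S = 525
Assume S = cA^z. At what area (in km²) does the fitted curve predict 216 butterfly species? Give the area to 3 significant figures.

z = ln(525/61) / ln(25300/105) = 2.1525 / 5.4846 = 0.3925
c = 61 / 105^0.3925 = 61 / 6.212 = 9.819
A = (216/9.819)^(1/0.3925) ⇒ ln A = ln(22)/0.3925 = 7.8756
A = e^7.8756 ≈ 2632 km²

2630 km²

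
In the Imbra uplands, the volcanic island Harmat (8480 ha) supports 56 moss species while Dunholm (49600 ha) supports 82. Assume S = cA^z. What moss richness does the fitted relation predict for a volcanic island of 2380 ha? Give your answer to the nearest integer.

43

z = ln(82/56) / ln(49600/8480) = 0.3814 / 1.7663 = 0.2159
c = 56 / 8480^0.2159 = 56 / 7.05 = 7.943
S₃ = 7.943 × 2380^0.2159 = 7.943 × 5.359 ≈ 42.56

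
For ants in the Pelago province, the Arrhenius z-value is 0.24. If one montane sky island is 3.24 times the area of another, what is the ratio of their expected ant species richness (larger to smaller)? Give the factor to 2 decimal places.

S₂/S₁ = (A₂/A₁)^z = 3.24^0.24
ln(S₂/S₁) = 0.24 × ln 3.24 = 0.24 × 1.1756 = 0.2821
S₂/S₁ = e^0.2821 ≈ 1.326

1.33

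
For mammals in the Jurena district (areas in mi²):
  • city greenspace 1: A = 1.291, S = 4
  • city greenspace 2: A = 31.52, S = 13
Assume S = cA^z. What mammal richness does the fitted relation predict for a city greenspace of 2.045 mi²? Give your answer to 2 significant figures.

z = ln(13/4) / ln(31.52/1.291) = 1.1787 / 3.1952 = 0.3689
c = 4 / 1.291^0.3689 = 4 / 1.099 = 3.64
S₃ = 3.64 × 2.045^0.3689 = 3.64 × 1.302 ≈ 4.74

4.7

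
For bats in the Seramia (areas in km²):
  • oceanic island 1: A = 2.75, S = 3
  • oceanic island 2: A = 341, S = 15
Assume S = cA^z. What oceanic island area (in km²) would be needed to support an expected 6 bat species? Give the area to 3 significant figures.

z = ln(15/3) / ln(341/2.75) = 1.6094 / 4.8203 = 0.3339
c = 3 / 2.75^0.3339 = 3 / 1.402 = 2.14
A = (6/2.14)^(1/0.3339) ⇒ ln A = ln(2.804)/0.3339 = 3.0876
A = e^3.0876 ≈ 21.92 km²

21.9 km²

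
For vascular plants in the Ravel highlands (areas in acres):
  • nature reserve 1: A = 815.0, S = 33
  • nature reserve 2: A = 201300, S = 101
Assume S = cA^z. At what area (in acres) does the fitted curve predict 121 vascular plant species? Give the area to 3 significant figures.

z = ln(101/33) / ln(201300/815) = 1.1186 / 5.5094 = 0.2030
c = 33 / 815^0.2030 = 33 / 3.9 = 8.461
A = (121/8.461)^(1/0.2030) ⇒ ln A = ln(14.3)/0.2030 = 13.1024
A = e^13.1024 ≈ 490109 acres

490000 acres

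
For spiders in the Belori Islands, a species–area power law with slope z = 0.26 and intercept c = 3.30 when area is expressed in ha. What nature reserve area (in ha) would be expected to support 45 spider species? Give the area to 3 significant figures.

23100 ha

45 = 3.3 × A^0.26  ⇒  A^0.26 = 45/3.3 = 13.64
ln A = ln(13.64) / 0.26 = 2.6127 / 0.26 = 10.0490
A = e^10.0490 ≈ 23133 ha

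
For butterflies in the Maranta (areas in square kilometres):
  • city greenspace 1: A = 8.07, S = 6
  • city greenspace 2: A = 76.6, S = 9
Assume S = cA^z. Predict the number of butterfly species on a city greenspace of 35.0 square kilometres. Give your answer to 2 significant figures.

7.8

z = ln(9/6) / ln(76.6/8.07) = 0.4055 / 2.2504 = 0.1802
c = 6 / 8.07^0.1802 = 6 / 1.457 = 4.119
S₃ = 4.119 × 35^0.1802 = 4.119 × 1.898 ≈ 7.815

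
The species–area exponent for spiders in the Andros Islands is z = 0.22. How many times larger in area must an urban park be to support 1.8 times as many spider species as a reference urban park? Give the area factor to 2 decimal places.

14.47

(A₂/A₁)^0.22 = 1.8, so A₂/A₁ = 1.8^(1/0.22) = 1.8^4.545
ln(A₂/A₁) = ln 1.8 / 0.22 = 0.5878 / 0.22 = 2.6718
A₂/A₁ = e^2.6718 ≈ 14.47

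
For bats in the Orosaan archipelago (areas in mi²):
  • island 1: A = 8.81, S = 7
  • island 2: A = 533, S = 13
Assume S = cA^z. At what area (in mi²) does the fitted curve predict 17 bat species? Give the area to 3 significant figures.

z = ln(13/7) / ln(533/8.81) = 0.6190 / 4.1026 = 0.1509
c = 7 / 8.81^0.1509 = 7 / 1.389 = 5.041
A = (17/5.041)^(1/0.1509) ⇒ ln A = ln(3.372)/0.1509 = 8.0564
A = e^8.0564 ≈ 3154 mi²

3150 mi²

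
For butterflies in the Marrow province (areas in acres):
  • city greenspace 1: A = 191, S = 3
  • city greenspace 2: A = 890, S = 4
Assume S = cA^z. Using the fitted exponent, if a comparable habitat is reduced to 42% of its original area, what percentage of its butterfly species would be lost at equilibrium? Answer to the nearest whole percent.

15%

z = ln(4/3) / ln(890/191) = 0.2877 / 1.5389 = 0.1869
S_new/S_old = (A_new/A_old)^z = 0.42^0.1869 = exp(0.1869 × -0.8675) = 0.8503
Fraction lost = 1 − 0.8503 = 0.1497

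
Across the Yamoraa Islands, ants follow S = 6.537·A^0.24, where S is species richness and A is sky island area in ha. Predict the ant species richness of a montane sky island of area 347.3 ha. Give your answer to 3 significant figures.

26.6

S = 6.537 × 347.3^0.24 = 6.537 × 4.072 ≈ 26.62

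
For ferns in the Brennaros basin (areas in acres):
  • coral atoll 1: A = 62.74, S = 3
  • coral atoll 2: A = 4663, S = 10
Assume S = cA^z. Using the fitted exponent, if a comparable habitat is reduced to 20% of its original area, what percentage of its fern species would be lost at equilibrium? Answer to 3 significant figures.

36.2%

z = ln(10/3) / ln(4663/62.74) = 1.2040 / 4.3084 = 0.2794
S_new/S_old = (A_new/A_old)^z = 0.2^0.2794 = exp(0.2794 × -1.6094) = 0.6378
Fraction lost = 1 − 0.6378 = 0.3622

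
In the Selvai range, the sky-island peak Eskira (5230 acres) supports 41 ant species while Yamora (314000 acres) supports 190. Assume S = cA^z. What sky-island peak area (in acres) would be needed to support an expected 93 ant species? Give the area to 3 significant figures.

z = ln(190/41) / ln(314000/5230) = 1.5335 / 4.0950 = 0.3745
c = 41 / 5230^0.3745 = 41 / 24.69 = 1.661
A = (93/1.661)^(1/0.3745) ⇒ ln A = ln(56)/0.3745 = 10.7493
A = e^10.7493 ≈ 46599 acres

46600 acres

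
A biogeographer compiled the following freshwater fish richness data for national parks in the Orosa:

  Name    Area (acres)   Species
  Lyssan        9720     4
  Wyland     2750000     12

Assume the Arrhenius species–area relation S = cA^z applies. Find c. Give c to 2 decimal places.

z = ln(S₂/S₁) / ln(A₂/A₁) = ln(12/4) / ln(2750000/9720) = 1.0986 / 5.6452 = 0.1946
c = S₁ / A₁^z = 4 / 9720^0.1946 = 4 / 5.971 = 0.6699

0.67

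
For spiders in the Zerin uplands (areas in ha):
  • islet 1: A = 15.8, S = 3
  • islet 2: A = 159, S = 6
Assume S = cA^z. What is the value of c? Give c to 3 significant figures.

1.31

z = ln(S₂/S₁) / ln(A₂/A₁) = ln(6/3) / ln(159/15.8) = 0.6931 / 2.3089 = 0.3002
c = S₁ / A₁^z = 3 / 15.8^0.3002 = 3 / 2.29 = 1.31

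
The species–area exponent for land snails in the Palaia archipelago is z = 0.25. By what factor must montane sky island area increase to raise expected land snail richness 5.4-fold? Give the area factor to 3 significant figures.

850

(A₂/A₁)^0.25 = 5.4, so A₂/A₁ = 5.4^(1/0.25) = 5.4^4
ln(A₂/A₁) = ln 5.4 / 0.25 = 1.6864 / 0.25 = 6.7456
A₂/A₁ = e^6.7456 ≈ 850.3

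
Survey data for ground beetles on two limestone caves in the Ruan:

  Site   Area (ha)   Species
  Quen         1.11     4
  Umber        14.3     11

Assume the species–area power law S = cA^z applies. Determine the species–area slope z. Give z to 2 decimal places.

Taking logs: ln S = ln c + z ln A, so z = (ln S₂ − ln S₁)/(ln A₂ − ln A₁).
z = ln(11/4) / ln(14.3/1.11) = ln(2.75) / ln(12.88) = 1.0116 / 2.5559 = 0.3958

0.40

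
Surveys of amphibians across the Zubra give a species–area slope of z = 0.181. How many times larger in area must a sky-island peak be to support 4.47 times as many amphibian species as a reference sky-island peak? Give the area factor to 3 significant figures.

(A₂/A₁)^0.181 = 4.47, so A₂/A₁ = 4.47^(1/0.181) = 4.47^5.525
ln(A₂/A₁) = ln 4.47 / 0.181 = 1.4974 / 0.181 = 8.2729
A₂/A₁ = e^8.2729 ≈ 3916

3920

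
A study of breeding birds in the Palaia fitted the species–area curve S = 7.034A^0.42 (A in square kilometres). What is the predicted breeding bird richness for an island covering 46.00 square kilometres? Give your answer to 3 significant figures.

35.1

S = 7.034 × 46^0.42
ln S = ln 7.034 + 0.42 × ln 46 = 1.9508 + 0.42 × 3.8286 = 3.5588
S = e^3.5588 ≈ 35.12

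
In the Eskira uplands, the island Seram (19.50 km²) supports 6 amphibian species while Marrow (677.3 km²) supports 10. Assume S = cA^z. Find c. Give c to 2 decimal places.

z = ln(S₂/S₁) / ln(A₂/A₁) = ln(10/6) / ln(677.3/19.5) = 0.5108 / 3.5477 = 0.1440
c = S₁ / A₁^z = 6 / 19.5^0.1440 = 6 / 1.534 = 3.912

3.91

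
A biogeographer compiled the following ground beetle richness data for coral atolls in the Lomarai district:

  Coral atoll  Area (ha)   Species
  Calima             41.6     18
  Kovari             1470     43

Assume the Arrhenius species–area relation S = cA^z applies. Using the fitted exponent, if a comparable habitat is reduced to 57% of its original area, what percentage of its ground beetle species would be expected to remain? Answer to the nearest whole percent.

87%

z = ln(43/18) / ln(1470/41.6) = 0.8708 / 3.5649 = 0.2443
S_new/S_old = (A_new/A_old)^z = 0.57^0.2443 = exp(0.2443 × -0.5621) = 0.8717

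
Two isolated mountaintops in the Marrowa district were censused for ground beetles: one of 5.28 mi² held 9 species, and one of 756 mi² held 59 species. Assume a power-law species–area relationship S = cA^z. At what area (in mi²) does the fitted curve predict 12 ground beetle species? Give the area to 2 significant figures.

z = ln(59/9) / ln(756/5.28) = 1.8803 / 4.9641 = 0.3788
c = 9 / 5.28^0.3788 = 9 / 1.878 = 4.792
A = (12/4.792)^(1/0.3788) ⇒ ln A = ln(2.504)/0.3788 = 2.4234
A = e^2.4234 ≈ 11.28 mi²

11 mi²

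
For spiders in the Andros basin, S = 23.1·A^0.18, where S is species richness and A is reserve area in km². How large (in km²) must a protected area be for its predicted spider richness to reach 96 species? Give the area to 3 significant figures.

2740 km²

96 = 23.1 × A^0.18  ⇒  A^0.18 = 96/23.1 = 4.156
ln A = ln(4.156) / 0.18 = 1.4245 / 0.18 = 7.9140
A = e^7.9140 ≈ 2735 km²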